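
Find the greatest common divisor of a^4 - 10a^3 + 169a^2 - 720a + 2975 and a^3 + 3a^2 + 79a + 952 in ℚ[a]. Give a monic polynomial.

a^2 - 5a + 119

By polynomial division,
  a^4 - 10a^3 + 169a^2 - 720a + 2975 = (a - 13)(a^3 + 3a^2 + 79a + 952) + (129a^2 - 645a + 15351)
  a^3 + 3a^2 + 79a + 952 = ((1/129)a + 8/129)(129a^2 - 645a + 15351) + (0)
Last nonzero remainder: 129a^2 - 645a + 15351. Dividing through by 129 gives the monic gcd a^2 - 5a + 119.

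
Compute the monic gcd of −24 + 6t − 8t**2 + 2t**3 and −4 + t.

−4 + t

Euclidean algorithm in ℚ[t]:
  2t**3 − 8t**2 + 6t − 24 = (2t**2 + 6)(t − 4) + (0)
The last nonzero remainder t − 4 is already monic.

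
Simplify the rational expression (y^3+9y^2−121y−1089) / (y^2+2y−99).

By polynomial division,
  y^3+9y^2−121y−1089 = (y+7)(y^2+2y−99) + (−36y−396)
  y^2+2y−99 = (−(1/36)y+1/4)(−36y−396) + (0)
Last nonzero remainder: −36y−396. Dividing through by −36 gives the monic gcd y+11.
Cancel y+11 from numerator and denominator to get the reduced form.

(y^2−2y−99)/(y−9)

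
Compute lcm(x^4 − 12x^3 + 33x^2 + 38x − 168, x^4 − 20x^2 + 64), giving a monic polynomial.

Euclidean algorithm in ℚ[x]:
  x^4 − 12x^3 + 33x^2 + 38x − 168 = (x^4 − 20x^2 + 64) + (−12x^3 + 53x^2 + 38x − 232)
  x^4 − 20x^2 + 64 = (−(1/12)x − 53/144)(−12x^3 + 53x^2 + 38x − 232) + ((385/144)x^2 − (385/72)x − 385/18)
  −12x^3 + 53x^2 + 38x − 232 = (−(1728/385)x + 4176/385)((385/144)x^2 − (385/72)x − 385/18) + (0)
Last nonzero remainder: (385/144)x^2 − (385/72)x − 385/18. Dividing through by 385/144 gives the monic gcd x^2 − 2x − 8.
Then lcm(f, g) = f·g / gcd(f, g); expanding and making the result monic gives the answer.

x^6 − 10x^5 + x^4 + 200x^3 − 356x^2 − 640x + 1344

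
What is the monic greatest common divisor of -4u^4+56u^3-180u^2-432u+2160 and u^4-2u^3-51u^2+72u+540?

u^3-8u^2-3u+90

Repeated division with remainder:
  -4u^4+56u^3-180u^2-432u+2160 = (-4)(u^4-2u^3-51u^2+72u+540) + (48u^3-384u^2-144u+4320)
  u^4-2u^3-51u^2+72u+540 = ((1/48)u+1/8)(48u^3-384u^2-144u+4320) + (0)
Last nonzero remainder: 48u^3-384u^2-144u+4320. Dividing through by 48 gives the monic gcd u^3-8u^2-3u+90.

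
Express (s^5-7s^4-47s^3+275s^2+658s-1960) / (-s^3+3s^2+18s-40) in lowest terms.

(-s^3+9s^2+21s-245)/(s-5)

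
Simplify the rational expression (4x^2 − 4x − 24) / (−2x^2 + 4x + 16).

(−2x + 6)/(x − 4)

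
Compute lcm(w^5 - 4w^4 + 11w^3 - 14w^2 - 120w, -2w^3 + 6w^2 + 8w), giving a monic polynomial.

w^6 - 3w^5 + 7w^4 - 3w^3 - 134w^2 - 120w

Euclidean algorithm in ℚ[w]:
  w^5 - 4w^4 + 11w^3 - 14w^2 - 120w = (-(1/2)w^2 + (1/2)w - 6)(-2w^3 + 6w^2 + 8w) + (18w^2 - 72w)
  -2w^3 + 6w^2 + 8w = (-(1/9)w - 1/9)(18w^2 - 72w) + (0)
Last nonzero remainder: 18w^2 - 72w. Dividing through by 18 gives the monic gcd w^2 - 4w.
Then lcm(f, g) = f·g / gcd(f, g); expanding and making the result monic gives the answer.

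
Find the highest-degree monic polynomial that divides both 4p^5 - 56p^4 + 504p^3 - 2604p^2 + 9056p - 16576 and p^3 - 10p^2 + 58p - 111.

By polynomial division,
  4p^5 - 56p^4 + 504p^3 - 2604p^2 + 9056p - 16576 = (4p^2 - 16p + 112)(p^3 - 10p^2 + 58p - 111) + (-112p^2 + 784p - 4144)
  p^3 - 10p^2 + 58p - 111 = (-(1/112)p + 3/112)(-112p^2 + 784p - 4144) + (0)
Last nonzero remainder: -112p^2 + 784p - 4144. Dividing through by -112 gives the monic gcd p^2 - 7p + 37.

p^2 - 7p + 37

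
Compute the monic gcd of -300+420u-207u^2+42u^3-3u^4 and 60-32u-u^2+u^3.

10-7u+u^2

Euclidean algorithm in ℚ[u]:
  -3u^4+42u^3-207u^2+420u-300 = (-3u+39)(u^3-u^2-32u+60) + (-264u^2+1848u-2640)
  u^3-u^2-32u+60 = (-(1/264)u-1/44)(-264u^2+1848u-2640) + (0)
Last nonzero remainder: -264u^2+1848u-2640. Dividing through by -264 gives the monic gcd u^2-7u+10.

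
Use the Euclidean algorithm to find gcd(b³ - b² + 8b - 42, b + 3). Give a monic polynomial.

1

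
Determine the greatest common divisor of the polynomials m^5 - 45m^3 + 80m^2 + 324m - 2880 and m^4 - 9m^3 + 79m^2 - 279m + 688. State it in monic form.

Repeated division with remainder:
  m^5 - 45m^3 + 80m^2 + 324m - 2880 = (m + 9)(m^4 - 9m^3 + 79m^2 - 279m + 688) + (-43m^3 - 352m^2 + 2147m - 9072)
  m^4 - 9m^3 + 79m^2 - 279m + 688 = (-(1/43)m + 739/1849)(-43m^3 - 352m^2 + 2147m - 9072) + ((498520/1849)m^2 - (2492600/1849)m + 7976320/1849)
  -43m^3 - 352m^2 + 2147m - 9072 = (-(79507/498520)m - 1048383/498520)((498520/1849)m^2 - (2492600/1849)m + 7976320/1849) + (0)
Last nonzero remainder: (498520/1849)m^2 - (2492600/1849)m + 7976320/1849. Dividing through by 498520/1849 gives the monic gcd m^2 - 5m + 16.

m^2 - 5m + 16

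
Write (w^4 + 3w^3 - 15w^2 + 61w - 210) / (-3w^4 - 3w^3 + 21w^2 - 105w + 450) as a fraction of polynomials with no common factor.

Apply the Euclidean algorithm:
  w^4 + 3w^3 - 15w^2 + 61w - 210 = (-1/3)(-3w^4 - 3w^3 + 21w^2 - 105w + 450) + (2w^3 - 8w^2 + 26w - 60)
  -3w^4 - 3w^3 + 21w^2 - 105w + 450 = (-(3/2)w - 15/2)(2w^3 - 8w^2 + 26w - 60) + (0)
Last nonzero remainder: 2w^3 - 8w^2 + 26w - 60. Dividing through by 2 gives the monic gcd w^3 - 4w^2 + 13w - 30.
Cancel w^3 - 4w^2 + 13w - 30 from numerator and denominator to get the reduced form.

(-w - 7)/(3w + 15)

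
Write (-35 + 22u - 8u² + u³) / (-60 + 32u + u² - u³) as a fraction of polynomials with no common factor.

By polynomial division,
  u³ - 8u² + 22u - 35 = (-1)(-u³ + u² + 32u - 60) + (-7u² + 54u - 95)
  -u³ + u² + 32u - 60 = ((1/7)u + 47/49)(-7u² + 54u - 95) + (-(305/49)u + 1525/49)
  -7u² + 54u - 95 = ((343/305)u - 931/305)(-(305/49)u + 1525/49) + (0)
Last nonzero remainder: -(305/49)u + 1525/49. Dividing through by -305/49 gives the monic gcd u - 5.
Cancel u - 5 from numerator and denominator to get the reduced form.

(-7 + 3u - u²)/(-12 + 4u + u²)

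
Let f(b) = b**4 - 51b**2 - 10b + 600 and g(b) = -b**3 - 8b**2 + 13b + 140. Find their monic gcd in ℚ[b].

b**2 + b - 20

Apply the Euclidean algorithm:
  b**4 - 51b**2 - 10b + 600 = (-b + 8)(-b**3 - 8b**2 + 13b + 140) + (26b**2 + 26b - 520)
  -b**3 - 8b**2 + 13b + 140 = (-(1/26)b - 7/26)(26b**2 + 26b - 520) + (0)
Last nonzero remainder: 26b**2 + 26b - 520. Dividing through by 26 gives the monic gcd b**2 + b - 20.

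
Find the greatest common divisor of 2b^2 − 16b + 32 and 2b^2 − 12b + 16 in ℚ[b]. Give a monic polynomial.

b − 4

Repeated division with remainder:
  2b^2 − 16b + 32 = (2b^2 − 12b + 16) + (−4b + 16)
  2b^2 − 12b + 16 = (−(1/2)b + 1)(−4b + 16) + (0)
Last nonzero remainder: −4b + 16. Dividing through by −4 gives the monic gcd b − 4.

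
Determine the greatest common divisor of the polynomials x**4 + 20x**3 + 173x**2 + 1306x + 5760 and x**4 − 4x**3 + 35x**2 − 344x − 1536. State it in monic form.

x**2 + x + 64

By polynomial division,
  x**4 + 20x**3 + 173x**2 + 1306x + 5760 = (x**4 − 4x**3 + 35x**2 − 344x − 1536) + (24x**3 + 138x**2 + 1650x + 7296)
  x**4 − 4x**3 + 35x**2 − 344x − 1536 = ((1/24)x − 13/32)(24x**3 + 138x**2 + 1650x + 7296) + ((357/16)x**2 + (357/16)x + 1428)
  24x**3 + 138x**2 + 1650x + 7296 = ((128/119)x + 608/119)((357/16)x**2 + (357/16)x + 1428) + (0)
Last nonzero remainder: (357/16)x**2 + (357/16)x + 1428. Dividing through by 357/16 gives the monic gcd x**2 + x + 64.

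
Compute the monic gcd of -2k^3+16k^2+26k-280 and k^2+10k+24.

k+4

Euclidean algorithm in ℚ[k]:
  -2k^3+16k^2+26k-280 = (-2k+36)(k^2+10k+24) + (-286k-1144)
  k^2+10k+24 = (-(1/286)k-3/143)(-286k-1144) + (0)
Last nonzero remainder: -286k-1144. Dividing through by -286 gives the monic gcd k+4.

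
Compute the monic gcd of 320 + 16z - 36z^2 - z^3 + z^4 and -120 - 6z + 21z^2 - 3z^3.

Apply the Euclidean algorithm:
  z^4 - z^3 - 36z^2 + 16z + 320 = (-(1/3)z - 2)(-3z^3 + 21z^2 - 6z - 120) + (4z^2 - 36z + 80)
  -3z^3 + 21z^2 - 6z - 120 = (-(3/4)z - 3/2)(4z^2 - 36z + 80) + (0)
Last nonzero remainder: 4z^2 - 36z + 80. Dividing through by 4 gives the monic gcd z^2 - 9z + 20.

20 - 9z + z^2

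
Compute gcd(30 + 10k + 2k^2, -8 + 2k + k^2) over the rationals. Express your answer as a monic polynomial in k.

1

Euclidean algorithm in ℚ[k]:
  2k^2 + 10k + 30 = (2)(k^2 + 2k - 8) + (6k + 46)
  k^2 + 2k - 8 = ((1/6)k - 17/18)(6k + 46) + (319/9)
  6k + 46 = ((54/319)k + 414/319)(319/9) + (0)
The last nonzero remainder is the constant 319/9, so the polynomials are coprime and gcd = 1.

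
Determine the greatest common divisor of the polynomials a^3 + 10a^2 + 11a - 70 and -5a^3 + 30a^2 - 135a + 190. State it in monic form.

a - 2

Euclidean algorithm in ℚ[a]:
  a^3 + 10a^2 + 11a - 70 = (-1/5)(-5a^3 + 30a^2 - 135a + 190) + (16a^2 - 16a - 32)
  -5a^3 + 30a^2 - 135a + 190 = (-(5/16)a + 25/16)(16a^2 - 16a - 32) + (-120a + 240)
  16a^2 - 16a - 32 = (-(2/15)a - 2/15)(-120a + 240) + (0)
Last nonzero remainder: -120a + 240. Dividing through by -120 gives the monic gcd a - 2.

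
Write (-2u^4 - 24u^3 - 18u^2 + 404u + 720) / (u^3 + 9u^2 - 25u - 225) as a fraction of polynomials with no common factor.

(-2u^2 + 4u + 16)/(u - 5)

By polynomial division,
  -2u^4 - 24u^3 - 18u^2 + 404u + 720 = (-2u - 6)(u^3 + 9u^2 - 25u - 225) + (-14u^2 - 196u - 630)
  u^3 + 9u^2 - 25u - 225 = (-(1/14)u + 5/14)(-14u^2 - 196u - 630) + (0)
Last nonzero remainder: -14u^2 - 196u - 630. Dividing through by -14 gives the monic gcd u^2 + 14u + 45.
Cancel u^2 + 14u + 45 from numerator and denominator to get the reduced form.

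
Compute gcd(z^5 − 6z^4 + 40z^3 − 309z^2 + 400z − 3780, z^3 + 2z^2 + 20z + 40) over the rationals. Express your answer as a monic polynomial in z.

z^2 + 20

Euclidean algorithm in ℚ[z]:
  z^5 − 6z^4 + 40z^3 − 309z^2 + 400z − 3780 = (z^2 − 8z + 36)(z^3 + 2z^2 + 20z + 40) + (−261z^2 − 5220)
  z^3 + 2z^2 + 20z + 40 = (−(1/261)z − 2/261)(−261z^2 − 5220) + (0)
Last nonzero remainder: −261z^2 − 5220. Dividing through by −261 gives the monic gcd z^2 + 20.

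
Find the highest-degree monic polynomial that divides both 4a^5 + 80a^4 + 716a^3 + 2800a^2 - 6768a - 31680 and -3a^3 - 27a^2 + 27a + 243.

Repeated division with remainder:
  4a^5 + 80a^4 + 716a^3 + 2800a^2 - 6768a - 31680 = (-(4/3)a^2 - (44/3)a - 356/3)(-3a^3 - 27a^2 + 27a + 243) + (316a^2 - 2844)
  -3a^3 - 27a^2 + 27a + 243 = (-(3/316)a - 27/316)(316a^2 - 2844) + (0)
Last nonzero remainder: 316a^2 - 2844. Dividing through by 316 gives the monic gcd a^2 - 9.

a^2 - 9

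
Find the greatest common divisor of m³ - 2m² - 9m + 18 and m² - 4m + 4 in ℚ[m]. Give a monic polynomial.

m - 2

By polynomial division,
  m³ - 2m² - 9m + 18 = (m + 2)(m² - 4m + 4) + (-5m + 10)
  m² - 4m + 4 = (-(1/5)m + 2/5)(-5m + 10) + (0)
Last nonzero remainder: -5m + 10. Dividing through by -5 gives the monic gcd m - 2.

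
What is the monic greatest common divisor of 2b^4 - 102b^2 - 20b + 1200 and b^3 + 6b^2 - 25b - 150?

b + 5

Euclidean algorithm in ℚ[b]:
  2b^4 - 102b^2 - 20b + 1200 = (2b - 12)(b^3 + 6b^2 - 25b - 150) + (20b^2 - 20b - 600)
  b^3 + 6b^2 - 25b - 150 = ((1/20)b + 7/20)(20b^2 - 20b - 600) + (12b + 60)
  20b^2 - 20b - 600 = ((5/3)b - 10)(12b + 60) + (0)
Last nonzero remainder: 12b + 60. Dividing through by 12 gives the monic gcd b + 5.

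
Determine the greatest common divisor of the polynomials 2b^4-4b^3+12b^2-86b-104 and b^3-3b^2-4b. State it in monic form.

b^2-3b-4

Repeated division with remainder:
  2b^4-4b^3+12b^2-86b-104 = (2b+2)(b^3-3b^2-4b) + (26b^2-78b-104)
  b^3-3b^2-4b = ((1/26)b)(26b^2-78b-104) + (0)
Last nonzero remainder: 26b^2-78b-104. Dividing through by 26 gives the monic gcd b^2-3b-4.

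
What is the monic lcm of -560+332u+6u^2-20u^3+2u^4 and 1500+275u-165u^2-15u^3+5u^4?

4200-1930u-657u^2+310u^3+8u^4-12u^5+u^6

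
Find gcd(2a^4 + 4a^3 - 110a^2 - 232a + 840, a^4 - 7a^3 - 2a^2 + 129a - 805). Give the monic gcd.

a^2 - 2a - 35

Euclidean algorithm in ℚ[a]:
  2a^4 + 4a^3 - 110a^2 - 232a + 840 = (2)(a^4 - 7a^3 - 2a^2 + 129a - 805) + (18a^3 - 106a^2 - 490a + 2450)
  a^4 - 7a^3 - 2a^2 + 129a - 805 = ((1/18)a - 5/81)(18a^3 - 106a^2 - 490a + 2450) + ((1513/81)a^2 - (3026/81)a - 52955/81)
  18a^3 - 106a^2 - 490a + 2450 = ((1458/1513)a - 5670/1513)((1513/81)a^2 - (3026/81)a - 52955/81) + (0)
Last nonzero remainder: (1513/81)a^2 - (3026/81)a - 52955/81. Dividing through by 1513/81 gives the monic gcd a^2 - 2a - 35.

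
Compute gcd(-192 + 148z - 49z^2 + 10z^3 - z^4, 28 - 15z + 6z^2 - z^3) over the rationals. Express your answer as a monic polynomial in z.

-4 + z

Repeated division with remainder:
  -z^4 + 10z^3 - 49z^2 + 148z - 192 = (z - 4)(-z^3 + 6z^2 - 15z + 28) + (-10z^2 + 60z - 80)
  -z^3 + 6z^2 - 15z + 28 = ((1/10)z)(-10z^2 + 60z - 80) + (-7z + 28)
  -10z^2 + 60z - 80 = ((10/7)z - 20/7)(-7z + 28) + (0)
Last nonzero remainder: -7z + 28. Dividing through by -7 gives the monic gcd z - 4.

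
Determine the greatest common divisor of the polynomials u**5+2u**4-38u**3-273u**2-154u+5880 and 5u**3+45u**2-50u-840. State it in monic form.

By polynomial division,
  u**5+2u**4-38u**3-273u**2-154u+5880 = ((1/5)u**2-(7/5)u+7)(5u**3+45u**2-50u-840) + (-490u**2-980u+11760)
  5u**3+45u**2-50u-840 = (-(1/98)u-1/14)(-490u**2-980u+11760) + (0)
Last nonzero remainder: -490u**2-980u+11760. Dividing through by -490 gives the monic gcd u**2+2u-24.

u**2+2u-24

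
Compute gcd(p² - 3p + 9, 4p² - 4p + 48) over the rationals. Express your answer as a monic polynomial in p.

Repeated division with remainder:
  p² - 3p + 9 = (1/4)(4p² - 4p + 48) + (-2p - 3)
  4p² - 4p + 48 = (-2p + 5)(-2p - 3) + (63)
  -2p - 3 = (-(2/63)p - 1/21)(63) + (0)
The last nonzero remainder is the constant 63, so the polynomials are coprime and gcd = 1.

1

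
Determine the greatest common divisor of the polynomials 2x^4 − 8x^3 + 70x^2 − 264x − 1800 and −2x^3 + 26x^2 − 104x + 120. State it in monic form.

x − 6

By polynomial division,
  2x^4 − 8x^3 + 70x^2 − 264x − 1800 = (−x − 9)(−2x^3 + 26x^2 − 104x + 120) + (200x^2 − 1080x − 720)
  −2x^3 + 26x^2 − 104x + 120 = (−(1/100)x + 19/250)(200x^2 − 1080x − 720) + (−(728/25)x + 4368/25)
  200x^2 − 1080x − 720 = (−(625/91)x − 375/91)(−(728/25)x + 4368/25) + (0)
Last nonzero remainder: −(728/25)x + 4368/25. Dividing through by −728/25 gives the monic gcd x − 6.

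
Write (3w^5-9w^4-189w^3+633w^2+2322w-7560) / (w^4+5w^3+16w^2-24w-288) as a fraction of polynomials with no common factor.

(3w^3-12w^2-141w+630)/(w^2+4w+24)

Repeated division with remainder:
  3w^5-9w^4-189w^3+633w^2+2322w-7560 = (3w-24)(w^4+5w^3+16w^2-24w-288) + (-117w^3+1089w^2+2610w-14472)
  w^4+5w^3+16w^2-24w-288 = (-(1/117)w-62/507)(-117w^3+1089w^2+2610w-14472) + ((28980/169)w^2+(28980/169)w-347760/169)
  -117w^3+1089w^2+2610w-14472 = (-(2197/3220)w+11323/1610)((28980/169)w^2+(28980/169)w-347760/169) + (0)
Last nonzero remainder: (28980/169)w^2+(28980/169)w-347760/169. Dividing through by 28980/169 gives the monic gcd w^2+w-12.
Cancel w^2+w-12 from numerator and denominator to get the reduced form.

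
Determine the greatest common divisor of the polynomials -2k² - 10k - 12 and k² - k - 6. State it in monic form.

By polynomial division,
  -2k² - 10k - 12 = (-2)(k² - k - 6) + (-12k - 24)
  k² - k - 6 = (-(1/12)k + 1/4)(-12k - 24) + (0)
Last nonzero remainder: -12k - 24. Dividing through by -12 gives the monic gcd k + 2.

k + 2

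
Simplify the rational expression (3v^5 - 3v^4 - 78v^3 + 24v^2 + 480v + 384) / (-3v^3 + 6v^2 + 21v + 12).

(-v^3 - 2v^2 + 16v + 32)/(v + 1)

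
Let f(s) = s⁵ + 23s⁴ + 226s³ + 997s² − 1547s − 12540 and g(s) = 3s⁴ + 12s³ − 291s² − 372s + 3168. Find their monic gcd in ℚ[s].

Apply the Euclidean algorithm:
  s⁵ + 23s⁴ + 226s³ + 997s² − 1547s − 12540 = ((1/3)s + 19/3)(3s⁴ + 12s³ − 291s² − 372s + 3168) + (247s³ + 2964s² − 247s − 32604)
  3s⁴ + 12s³ − 291s² − 372s + 3168 = ((3/247)s − 24/247)(247s³ + 2964s² − 247s − 32604) + (0)
Last nonzero remainder: 247s³ + 2964s² − 247s − 32604. Dividing through by 247 gives the monic gcd s³ + 12s² − s − 132.

s³ + 12s² − s − 132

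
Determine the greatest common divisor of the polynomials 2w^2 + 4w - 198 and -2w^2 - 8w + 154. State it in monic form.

Euclidean algorithm in ℚ[w]:
  2w^2 + 4w - 198 = (-1)(-2w^2 - 8w + 154) + (-4w - 44)
  -2w^2 - 8w + 154 = ((1/2)w - 7/2)(-4w - 44) + (0)
Last nonzero remainder: -4w - 44. Dividing through by -4 gives the monic gcd w + 11.

w + 11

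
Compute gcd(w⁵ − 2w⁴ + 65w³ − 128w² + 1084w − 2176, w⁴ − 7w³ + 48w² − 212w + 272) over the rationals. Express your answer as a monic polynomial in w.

w³ − 3w² + 36w − 68

Euclidean algorithm in ℚ[w]:
  w⁵ − 2w⁴ + 65w³ − 128w² + 1084w − 2176 = (w + 5)(w⁴ − 7w³ + 48w² − 212w + 272) + (52w³ − 156w² + 1872w − 3536)
  w⁴ − 7w³ + 48w² − 212w + 272 = ((1/52)w − 1/13)(52w³ − 156w² + 1872w − 3536) + (0)
Last nonzero remainder: 52w³ − 156w² + 1872w − 3536. Dividing through by 52 gives the monic gcd w³ − 3w² + 36w − 68.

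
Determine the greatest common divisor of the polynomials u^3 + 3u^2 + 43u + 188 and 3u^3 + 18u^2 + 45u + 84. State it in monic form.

Apply the Euclidean algorithm:
  u^3 + 3u^2 + 43u + 188 = (1/3)(3u^3 + 18u^2 + 45u + 84) + (−3u^2 + 28u + 160)
  3u^3 + 18u^2 + 45u + 84 = (−u − 46/3)(−3u^2 + 28u + 160) + ((1903/3)u + 7612/3)
  −3u^2 + 28u + 160 = (−(9/1903)u + 120/1903)((1903/3)u + 7612/3) + (0)
Last nonzero remainder: (1903/3)u + 7612/3. Dividing through by 1903/3 gives the monic gcd u + 4.

u + 4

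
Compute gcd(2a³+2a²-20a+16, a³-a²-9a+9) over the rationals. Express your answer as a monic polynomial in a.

By polynomial division,
  2a³+2a²-20a+16 = (2)(a³-a²-9a+9) + (4a²-2a-2)
  a³-a²-9a+9 = ((1/4)a-1/8)(4a²-2a-2) + (-(35/4)a+35/4)
  4a²-2a-2 = (-(16/35)a-8/35)(-(35/4)a+35/4) + (0)
Last nonzero remainder: -(35/4)a+35/4. Dividing through by -35/4 gives the monic gcd a-1.

a-1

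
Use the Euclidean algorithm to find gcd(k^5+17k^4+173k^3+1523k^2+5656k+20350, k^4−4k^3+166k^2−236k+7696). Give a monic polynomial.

k^2+2k+74

By polynomial division,
  k^5+17k^4+173k^3+1523k^2+5656k+20350 = (k+21)(k^4−4k^3+166k^2−236k+7696) + (91k^3−1727k^2+2916k−141266)
  k^4−4k^3+166k^2−236k+7696 = ((1/91)k+1363/8281)(91k^3−1727k^2+2916k−141266) + ((3463191/8281)k^2+(6926382/8281)k+256276134/8281)
  91k^3−1727k^2+2916k−141266 = ((753571/3463191)k−15808429/3463191)((3463191/8281)k^2+(6926382/8281)k+256276134/8281) + (0)
Last nonzero remainder: (3463191/8281)k^2+(6926382/8281)k+256276134/8281. Dividing through by 3463191/8281 gives the monic gcd k^2+2k+74.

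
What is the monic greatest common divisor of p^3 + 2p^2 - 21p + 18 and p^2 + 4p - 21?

p - 3

By polynomial division,
  p^3 + 2p^2 - 21p + 18 = (p - 2)(p^2 + 4p - 21) + (8p - 24)
  p^2 + 4p - 21 = ((1/8)p + 7/8)(8p - 24) + (0)
Last nonzero remainder: 8p - 24. Dividing through by 8 gives the monic gcd p - 3.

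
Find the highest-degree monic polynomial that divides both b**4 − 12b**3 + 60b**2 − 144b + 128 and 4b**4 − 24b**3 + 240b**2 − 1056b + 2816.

b**2 − 6b + 16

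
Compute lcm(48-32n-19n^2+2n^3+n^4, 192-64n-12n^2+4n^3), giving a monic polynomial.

-144+144n+25n^2-25n^3-n^4+n^5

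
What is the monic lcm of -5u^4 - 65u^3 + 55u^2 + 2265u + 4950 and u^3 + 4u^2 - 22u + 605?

u^6 + 6u^5 - 47u^4 + 339u^3 + 1576u^2 - 17985u - 54450

Euclidean algorithm in ℚ[u]:
  -5u^4 - 65u^3 + 55u^2 + 2265u + 4950 = (-5u - 45)(u^3 + 4u^2 - 22u + 605) + (125u^2 + 4300u + 32175)
  u^3 + 4u^2 - 22u + 605 = ((1/125)u - 152/625)(125u^2 + 4300u + 32175) + ((19159/25)u + 210749/25)
  125u^2 + 4300u + 32175 = ((3125/19159)u + 73125/19159)((19159/25)u + 210749/25) + (0)
Last nonzero remainder: (19159/25)u + 210749/25. Dividing through by 19159/25 gives the monic gcd u + 11.
Then lcm(f, g) = f·g / gcd(f, g); expanding and making the result monic gives the answer.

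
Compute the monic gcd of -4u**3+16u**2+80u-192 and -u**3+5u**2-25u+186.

u-6

Repeated division with remainder:
  -4u**3+16u**2+80u-192 = (4)(-u**3+5u**2-25u+186) + (-4u**2+180u-936)
  -u**3+5u**2-25u+186 = ((1/4)u+10)(-4u**2+180u-936) + (-1591u+9546)
  -4u**2+180u-936 = ((4/1591)u-156/1591)(-1591u+9546) + (0)
Last nonzero remainder: -1591u+9546. Dividing through by -1591 gives the monic gcd u-6.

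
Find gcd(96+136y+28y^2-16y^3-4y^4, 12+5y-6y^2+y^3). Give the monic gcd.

-3-2y+y^2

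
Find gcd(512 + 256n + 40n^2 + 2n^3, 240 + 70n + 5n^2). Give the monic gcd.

8 + n

Euclidean algorithm in ℚ[n]:
  2n^3 + 40n^2 + 256n + 512 = ((2/5)n + 12/5)(5n^2 + 70n + 240) + (-8n - 64)
  5n^2 + 70n + 240 = (-(5/8)n - 15/4)(-8n - 64) + (0)
Last nonzero remainder: -8n - 64. Dividing through by -8 gives the monic gcd n + 8.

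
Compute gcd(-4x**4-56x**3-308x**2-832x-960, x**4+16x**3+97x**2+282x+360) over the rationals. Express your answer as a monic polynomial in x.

Repeated division with remainder:
  -4x**4-56x**3-308x**2-832x-960 = (-4)(x**4+16x**3+97x**2+282x+360) + (8x**3+80x**2+296x+480)
  x**4+16x**3+97x**2+282x+360 = ((1/8)x+3/4)(8x**3+80x**2+296x+480) + (0)
Last nonzero remainder: 8x**3+80x**2+296x+480. Dividing through by 8 gives the monic gcd x**3+10x**2+37x+60.

x**3+10x**2+37x+60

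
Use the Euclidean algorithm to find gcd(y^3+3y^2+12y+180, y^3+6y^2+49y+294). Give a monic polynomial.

y+6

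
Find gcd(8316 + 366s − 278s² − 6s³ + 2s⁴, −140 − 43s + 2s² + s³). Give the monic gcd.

−7 + s

Euclidean algorithm in ℚ[s]:
  2s⁴ − 6s³ − 278s² + 366s + 8316 = (2s − 10)(s³ + 2s² − 43s − 140) + (−172s² + 216s + 6916)
  s³ + 2s² − 43s − 140 = (−(1/172)s − 35/1849)(−172s² + 216s + 6916) + ((2400/1849)s − 16800/1849)
  −172s² + 216s + 6916 = (−(79507/600)s − 456703/600)((2400/1849)s − 16800/1849) + (0)
Last nonzero remainder: (2400/1849)s − 16800/1849. Dividing through by 2400/1849 gives the monic gcd s − 7.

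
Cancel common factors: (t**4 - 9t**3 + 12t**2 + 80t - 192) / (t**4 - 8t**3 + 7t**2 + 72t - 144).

(t - 4)/(t - 3)

Euclidean algorithm in ℚ[t]:
  t**4 - 9t**3 + 12t**2 + 80t - 192 = (t**4 - 8t**3 + 7t**2 + 72t - 144) + (-t**3 + 5t**2 + 8t - 48)
  t**4 - 8t**3 + 7t**2 + 72t - 144 = (-t + 3)(-t**3 + 5t**2 + 8t - 48) + (0)
Last nonzero remainder: -t**3 + 5t**2 + 8t - 48. Dividing through by -1 gives the monic gcd t**3 - 5t**2 - 8t + 48.
Cancel t**3 - 5t**2 - 8t + 48 from numerator and denominator to get the reduced form.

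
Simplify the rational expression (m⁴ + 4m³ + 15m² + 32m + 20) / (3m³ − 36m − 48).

(m³ + 2m² + 11m + 10)/(3m² − 6m − 24)

Euclidean algorithm in ℚ[m]:
  m⁴ + 4m³ + 15m² + 32m + 20 = ((1/3)m + 4/3)(3m³ − 36m − 48) + (27m² + 96m + 84)
  3m³ − 36m − 48 = ((1/9)m − 32/81)(27m² + 96m + 84) + (−(200/27)m − 400/27)
  27m² + 96m + 84 = (−(729/200)m − 567/100)(−(200/27)m − 400/27) + (0)
Last nonzero remainder: −(200/27)m − 400/27. Dividing through by −200/27 gives the monic gcd m + 2.
Cancel m + 2 from numerator and denominator to get the reduced form.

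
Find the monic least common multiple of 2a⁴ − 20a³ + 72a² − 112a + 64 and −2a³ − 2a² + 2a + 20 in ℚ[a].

a⁶ − 7a⁵ + 11a⁴ + 2a³ + 44a² − 184a + 160

Apply the Euclidean algorithm:
  2a⁴ − 20a³ + 72a² − 112a + 64 = (−a + 11)(−2a³ − 2a² + 2a + 20) + (96a² − 114a − 156)
  −2a³ − 2a² + 2a + 20 = (−(1/48)a − 35/768)(96a² − 114a − 156) + (−(825/128)a + 825/64)
  96a² − 114a − 156 = (−(4096/275)a − 3328/275)(−(825/128)a + 825/64) + (0)
Last nonzero remainder: −(825/128)a + 825/64. Dividing through by −825/128 gives the monic gcd a − 2.
Then lcm(f, g) = f·g / gcd(f, g); expanding and making the result monic gives the answer.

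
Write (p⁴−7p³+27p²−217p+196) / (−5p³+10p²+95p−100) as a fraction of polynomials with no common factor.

(−p³+6p²−21p+196)/(5p²−5p−100)

By polynomial division,
  p⁴−7p³+27p²−217p+196 = (−(1/5)p+1)(−5p³+10p²+95p−100) + (36p²−332p+296)
  −5p³+10p²+95p−100 = (−(5/36)p−325/324)(36p²−332p+296) + (−(15950/81)p+15950/81)
  36p²−332p+296 = (−(1458/7975)p+11988/7975)(−(15950/81)p+15950/81) + (0)
Last nonzero remainder: −(15950/81)p+15950/81. Dividing through by −15950/81 gives the monic gcd p−1.
Cancel p−1 from numerator and denominator to get the reduced form.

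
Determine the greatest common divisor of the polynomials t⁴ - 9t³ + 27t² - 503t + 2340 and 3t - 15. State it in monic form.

t - 5

By polynomial division,
  t⁴ - 9t³ + 27t² - 503t + 2340 = ((1/3)t³ - (4/3)t² + (7/3)t - 156)(3t - 15) + (0)
Last nonzero remainder: 3t - 15. Dividing through by 3 gives the monic gcd t - 5.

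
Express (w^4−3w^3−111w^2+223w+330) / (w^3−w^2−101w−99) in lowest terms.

By polynomial division,
  w^4−3w^3−111w^2+223w+330 = (w−2)(w^3−w^2−101w−99) + (−12w^2+120w+132)
  w^3−w^2−101w−99 = (−(1/12)w−3/4)(−12w^2+120w+132) + (0)
Last nonzero remainder: −12w^2+120w+132. Dividing through by −12 gives the monic gcd w^2−10w−11.
Cancel w^2−10w−11 from numerator and denominator to get the reduced form.

(w^2+7w−30)/(w+9)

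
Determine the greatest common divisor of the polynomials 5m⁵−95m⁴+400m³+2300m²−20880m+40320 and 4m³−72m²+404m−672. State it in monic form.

m²−15m+56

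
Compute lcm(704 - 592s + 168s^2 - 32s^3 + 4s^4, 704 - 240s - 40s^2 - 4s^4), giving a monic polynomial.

704 - 416s + 20s^2 + 10s^3 - 4s^4 + s^5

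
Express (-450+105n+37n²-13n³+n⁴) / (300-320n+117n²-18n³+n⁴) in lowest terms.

Euclidean algorithm in ℚ[n]:
  n⁴-13n³+37n²+105n-450 = (n⁴-18n³+117n²-320n+300) + (5n³-80n²+425n-750)
  n⁴-18n³+117n²-320n+300 = ((1/5)n-2/5)(5n³-80n²+425n-750) + (0)
Last nonzero remainder: 5n³-80n²+425n-750. Dividing through by 5 gives the monic gcd n³-16n²+85n-150.
Cancel n³-16n²+85n-150 from numerator and denominator to get the reduced form.

(3+n)/(-2+n)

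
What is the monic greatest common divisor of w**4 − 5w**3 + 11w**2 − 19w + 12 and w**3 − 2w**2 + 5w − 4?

w**3 − 2w**2 + 5w − 4

By polynomial division,
  w**4 − 5w**3 + 11w**2 − 19w + 12 = (w − 3)(w**3 − 2w**2 + 5w − 4) + (0)
The last nonzero remainder w**3 − 2w**2 + 5w − 4 is already monic.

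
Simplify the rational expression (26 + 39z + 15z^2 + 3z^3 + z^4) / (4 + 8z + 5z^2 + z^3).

Euclidean algorithm in ℚ[z]:
  z^4 + 3z^3 + 15z^2 + 39z + 26 = (z - 2)(z^3 + 5z^2 + 8z + 4) + (17z^2 + 51z + 34)
  z^3 + 5z^2 + 8z + 4 = ((1/17)z + 2/17)(17z^2 + 51z + 34) + (0)
Last nonzero remainder: 17z^2 + 51z + 34. Dividing through by 17 gives the monic gcd z^2 + 3z + 2.
Cancel z^2 + 3z + 2 from numerator and denominator to get the reduced form.

(13 + z^2)/(2 + z)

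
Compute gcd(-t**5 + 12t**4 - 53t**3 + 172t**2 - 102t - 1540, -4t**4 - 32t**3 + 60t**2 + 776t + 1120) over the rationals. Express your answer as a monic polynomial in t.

t**2 - 3t - 10

Euclidean algorithm in ℚ[t]:
  -t**5 + 12t**4 - 53t**3 + 172t**2 - 102t - 1540 = ((1/4)t - 5)(-4t**4 - 32t**3 + 60t**2 + 776t + 1120) + (-228t**3 + 278t**2 + 3498t + 4060)
  -4t**4 - 32t**3 + 60t**2 + 776t + 1120 = ((1/57)t + 1051/6498)(-228t**3 + 278t**2 + 3498t + 4060) + (-(150535/3249)t**2 + (150535/1083)t + 1505350/3249)
  -228t**3 + 278t**2 + 3498t + 4060 = ((740772/150535)t + 188442/21505)(-(150535/3249)t**2 + (150535/1083)t + 1505350/3249) + (0)
Last nonzero remainder: -(150535/3249)t**2 + (150535/1083)t + 1505350/3249. Dividing through by -150535/3249 gives the monic gcd t**2 - 3t - 10.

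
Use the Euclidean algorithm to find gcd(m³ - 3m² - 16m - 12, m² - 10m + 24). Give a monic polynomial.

m - 6

Euclidean algorithm in ℚ[m]:
  m³ - 3m² - 16m - 12 = (m + 7)(m² - 10m + 24) + (30m - 180)
  m² - 10m + 24 = ((1/30)m - 2/15)(30m - 180) + (0)
Last nonzero remainder: 30m - 180. Dividing through by 30 gives the monic gcd m - 6.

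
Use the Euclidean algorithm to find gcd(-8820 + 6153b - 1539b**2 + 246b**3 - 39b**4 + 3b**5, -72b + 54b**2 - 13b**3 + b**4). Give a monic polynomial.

12 - 7b + b**2

Apply the Euclidean algorithm:
  3b**5 - 39b**4 + 246b**3 - 1539b**2 + 6153b - 8820 = (3b)(b**4 - 13b**3 + 54b**2 - 72b) + (84b**3 - 1323b**2 + 6153b - 8820)
  b**4 - 13b**3 + 54b**2 - 72b = ((1/84)b + 11/336)(84b**3 - 1323b**2 + 6153b - 8820) + ((385/16)b**2 - (2695/16)b + 1155/4)
  84b**3 - 1323b**2 + 6153b - 8820 = ((192/55)b - 336/11)((385/16)b**2 - (2695/16)b + 1155/4) + (0)
Last nonzero remainder: (385/16)b**2 - (2695/16)b + 1155/4. Dividing through by 385/16 gives the monic gcd b**2 - 7b + 12.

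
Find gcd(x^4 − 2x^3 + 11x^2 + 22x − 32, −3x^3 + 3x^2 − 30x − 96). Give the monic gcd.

Repeated division with remainder:
  x^4 − 2x^3 + 11x^2 + 22x − 32 = (−(1/3)x + 1/3)(−3x^3 + 3x^2 − 30x − 96) + (0)
Last nonzero remainder: −3x^3 + 3x^2 − 30x − 96. Dividing through by −3 gives the monic gcd x^3 − x^2 + 10x + 32.

x^3 − x^2 + 10x + 32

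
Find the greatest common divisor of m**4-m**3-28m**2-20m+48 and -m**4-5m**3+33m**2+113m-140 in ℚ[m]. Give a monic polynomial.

m**2+3m-4

Euclidean algorithm in ℚ[m]:
  m**4-m**3-28m**2-20m+48 = (-1)(-m**4-5m**3+33m**2+113m-140) + (-6m**3+5m**2+93m-92)
  -m**4-5m**3+33m**2+113m-140 = ((1/6)m+35/36)(-6m**3+5m**2+93m-92) + ((455/36)m**2+(455/12)m-455/9)
  -6m**3+5m**2+93m-92 = (-(216/455)m+828/455)((455/36)m**2+(455/12)m-455/9) + (0)
Last nonzero remainder: (455/36)m**2+(455/12)m-455/9. Dividing through by 455/36 gives the monic gcd m**2+3m-4.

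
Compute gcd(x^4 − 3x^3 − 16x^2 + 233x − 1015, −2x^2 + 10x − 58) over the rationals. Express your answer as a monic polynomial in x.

x^2 − 5x + 29

Apply the Euclidean algorithm:
  x^4 − 3x^3 − 16x^2 + 233x − 1015 = (−(1/2)x^2 − x + 35/2)(−2x^2 + 10x − 58) + (0)
Last nonzero remainder: −2x^2 + 10x − 58. Dividing through by −2 gives the monic gcd x^2 − 5x + 29.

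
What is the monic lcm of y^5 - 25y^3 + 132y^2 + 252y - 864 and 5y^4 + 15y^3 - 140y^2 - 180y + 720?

Apply the Euclidean algorithm:
  y^5 - 25y^3 + 132y^2 + 252y - 864 = ((1/5)y - 3/5)(5y^4 + 15y^3 - 140y^2 - 180y + 720) + (12y^3 + 84y^2 - 432)
  5y^4 + 15y^3 - 140y^2 - 180y + 720 = ((5/12)y - 5/3)(12y^3 + 84y^2 - 432) + (0)
Last nonzero remainder: 12y^3 + 84y^2 - 432. Dividing through by 12 gives the monic gcd y^3 + 7y^2 - 36.
Then lcm(f, g) = f·g / gcd(f, g); expanding and making the result monic gives the answer.

y^6 - 4y^5 - 25y^4 + 232y^3 - 276y^2 - 1872y + 3456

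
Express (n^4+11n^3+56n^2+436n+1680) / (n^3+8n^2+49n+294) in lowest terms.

(n^3+4n^2+28n+240)/(n^2+n+42)

Repeated division with remainder:
  n^4+11n^3+56n^2+436n+1680 = (n+3)(n^3+8n^2+49n+294) + (−17n^2−5n+798)
  n^3+8n^2+49n+294 = (−(1/17)n−131/289)(−17n^2−5n+798) + ((27072/289)n+189504/289)
  −17n^2−5n+798 = (−(4913/27072)n+5491/4512)((27072/289)n+189504/289) + (0)
Last nonzero remainder: (27072/289)n+189504/289. Dividing through by 27072/289 gives the monic gcd n+7.
Cancel n+7 from numerator and denominator to get the reduced form.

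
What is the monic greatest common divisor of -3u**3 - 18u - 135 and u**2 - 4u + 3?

1

Apply the Euclidean algorithm:
  -3u**3 - 18u - 135 = (-3u - 12)(u**2 - 4u + 3) + (-57u - 99)
  u**2 - 4u + 3 = (-(1/57)u + 109/1083)(-57u - 99) + (4680/361)
  -57u - 99 = (-(6859/1560)u - 3971/520)(4680/361) + (0)
The last nonzero remainder is the constant 4680/361, so the polynomials are coprime and gcd = 1.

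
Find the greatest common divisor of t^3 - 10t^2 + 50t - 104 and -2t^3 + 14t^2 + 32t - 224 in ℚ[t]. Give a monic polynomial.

By polynomial division,
  t^3 - 10t^2 + 50t - 104 = (-1/2)(-2t^3 + 14t^2 + 32t - 224) + (-3t^2 + 66t - 216)
  -2t^3 + 14t^2 + 32t - 224 = ((2/3)t + 10)(-3t^2 + 66t - 216) + (-484t + 1936)
  -3t^2 + 66t - 216 = ((3/484)t - 27/242)(-484t + 1936) + (0)
Last nonzero remainder: -484t + 1936. Dividing through by -484 gives the monic gcd t - 4.

t - 4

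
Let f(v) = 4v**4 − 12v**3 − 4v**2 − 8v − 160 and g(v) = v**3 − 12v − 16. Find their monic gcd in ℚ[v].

v**2 − 2v − 8

Repeated division with remainder:
  4v**4 − 12v**3 − 4v**2 − 8v − 160 = (4v − 12)(v**3 − 12v − 16) + (44v**2 − 88v − 352)
  v**3 − 12v − 16 = ((1/44)v + 1/22)(44v**2 − 88v − 352) + (0)
Last nonzero remainder: 44v**2 − 88v − 352. Dividing through by 44 gives the monic gcd v**2 − 2v − 8.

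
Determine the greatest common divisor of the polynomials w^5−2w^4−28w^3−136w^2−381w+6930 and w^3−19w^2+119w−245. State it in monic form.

Apply the Euclidean algorithm:
  w^5−2w^4−28w^3−136w^2−381w+6930 = (w^2+17w+176)(w^3−19w^2+119w−245) + (1430w^2−17160w+50050)
  w^3−19w^2+119w−245 = ((1/1430)w−7/1430)(1430w^2−17160w+50050) + (0)
Last nonzero remainder: 1430w^2−17160w+50050. Dividing through by 1430 gives the monic gcd w^2−12w+35.

w^2−12w+35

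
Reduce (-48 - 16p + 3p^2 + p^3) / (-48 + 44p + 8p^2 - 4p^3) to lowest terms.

Apply the Euclidean algorithm:
  p^3 + 3p^2 - 16p - 48 = (-1/4)(-4p^3 + 8p^2 + 44p - 48) + (5p^2 - 5p - 60)
  -4p^3 + 8p^2 + 44p - 48 = (-(4/5)p + 4/5)(5p^2 - 5p - 60) + (0)
Last nonzero remainder: 5p^2 - 5p - 60. Dividing through by 5 gives the monic gcd p^2 - p - 12.
Cancel p^2 - p - 12 from numerator and denominator to get the reduced form.

(-4 - p)/(-4 + 4p)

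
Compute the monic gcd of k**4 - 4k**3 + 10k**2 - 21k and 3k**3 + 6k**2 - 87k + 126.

Repeated division with remainder:
  k**4 - 4k**3 + 10k**2 - 21k = ((1/3)k - 2)(3k**3 + 6k**2 - 87k + 126) + (51k**2 - 237k + 252)
  3k**3 + 6k**2 - 87k + 126 = ((1/17)k + 113/289)(51k**2 - 237k + 252) + (-(2646/289)k + 7938/289)
  51k**2 - 237k + 252 = (-(4913/882)k + 578/63)(-(2646/289)k + 7938/289) + (0)
Last nonzero remainder: -(2646/289)k + 7938/289. Dividing through by -2646/289 gives the monic gcd k - 3.

k - 3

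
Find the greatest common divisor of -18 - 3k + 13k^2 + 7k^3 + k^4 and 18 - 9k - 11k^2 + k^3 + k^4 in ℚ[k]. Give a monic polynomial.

-6 + k + 4k^2 + k^3

Euclidean algorithm in ℚ[k]:
  k^4 + 7k^3 + 13k^2 - 3k - 18 = (k^4 + k^3 - 11k^2 - 9k + 18) + (6k^3 + 24k^2 + 6k - 36)
  k^4 + k^3 - 11k^2 - 9k + 18 = ((1/6)k - 1/2)(6k^3 + 24k^2 + 6k - 36) + (0)
Last nonzero remainder: 6k^3 + 24k^2 + 6k - 36. Dividing through by 6 gives the monic gcd k^3 + 4k^2 + k - 6.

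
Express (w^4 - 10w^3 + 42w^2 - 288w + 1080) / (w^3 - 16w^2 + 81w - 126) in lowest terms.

Euclidean algorithm in ℚ[w]:
  w^4 - 10w^3 + 42w^2 - 288w + 1080 = (w + 6)(w^3 - 16w^2 + 81w - 126) + (57w^2 - 648w + 1836)
  w^3 - 16w^2 + 81w - 126 = ((1/57)w - 88/1083)(57w^2 - 648w + 1836) + (-(1395/361)w + 8370/361)
  57w^2 - 648w + 1836 = (-(6859/465)w + 12274/155)(-(1395/361)w + 8370/361) + (0)
Last nonzero remainder: -(1395/361)w + 8370/361. Dividing through by -1395/361 gives the monic gcd w - 6.
Cancel w - 6 from numerator and denominator to get the reduced form.

(w^3 - 4w^2 + 18w - 180)/(w^2 - 10w + 21)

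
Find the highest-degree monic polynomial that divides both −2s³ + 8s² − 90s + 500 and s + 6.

By polynomial division,
  −2s³ + 8s² − 90s + 500 = (−2s² + 20s − 210)(s + 6) + (1760)
  s + 6 = ((1/1760)s + 3/880)(1760) + (0)
The last nonzero remainder is the constant 1760, so the polynomials are coprime and gcd = 1.

1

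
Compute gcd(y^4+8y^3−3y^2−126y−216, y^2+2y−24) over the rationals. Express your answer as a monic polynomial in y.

Repeated division with remainder:
  y^4+8y^3−3y^2−126y−216 = (y^2+6y+9)(y^2+2y−24) + (0)
The last nonzero remainder y^2+2y−24 is already monic.

y^2+2y−24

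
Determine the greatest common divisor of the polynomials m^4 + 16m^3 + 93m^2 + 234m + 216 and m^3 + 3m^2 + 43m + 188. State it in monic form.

By polynomial division,
  m^4 + 16m^3 + 93m^2 + 234m + 216 = (m + 13)(m^3 + 3m^2 + 43m + 188) + (11m^2 - 513m - 2228)
  m^3 + 3m^2 + 43m + 188 = ((1/11)m + 546/121)(11m^2 - 513m - 2228) + ((309809/121)m + 1239236/121)
  11m^2 - 513m - 2228 = ((1331/309809)m - 67397/309809)((309809/121)m + 1239236/121) + (0)
Last nonzero remainder: (309809/121)m + 1239236/121. Dividing through by 309809/121 gives the monic gcd m + 4.

m + 4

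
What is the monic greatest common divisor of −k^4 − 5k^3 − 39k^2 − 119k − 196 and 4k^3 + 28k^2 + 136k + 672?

By polynomial division,
  −k^4 − 5k^3 − 39k^2 − 119k − 196 = (−(1/4)k + 1/2)(4k^3 + 28k^2 + 136k + 672) + (−19k^2 − 19k − 532)
  4k^3 + 28k^2 + 136k + 672 = (−(4/19)k − 24/19)(−19k^2 − 19k − 532) + (0)
Last nonzero remainder: −19k^2 − 19k − 532. Dividing through by −19 gives the monic gcd k^2 + k + 28.

k^2 + k + 28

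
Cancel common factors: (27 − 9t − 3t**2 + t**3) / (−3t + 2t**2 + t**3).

(9 − 6t + t**2)/(−t + t**2)

Euclidean algorithm in ℚ[t]:
  t**3 − 3t**2 − 9t + 27 = (t**3 + 2t**2 − 3t) + (−5t**2 − 6t + 27)
  t**3 + 2t**2 − 3t = (−(1/5)t − 4/25)(−5t**2 − 6t + 27) + ((36/25)t + 108/25)
  −5t**2 − 6t + 27 = (−(125/36)t + 25/4)((36/25)t + 108/25) + (0)
Last nonzero remainder: (36/25)t + 108/25. Dividing through by 36/25 gives the monic gcd t + 3.
Cancel t + 3 from numerator and denominator to get the reduced form.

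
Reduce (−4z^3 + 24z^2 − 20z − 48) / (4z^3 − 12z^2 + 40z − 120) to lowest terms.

By polynomial division,
  −4z^3 + 24z^2 − 20z − 48 = (−1)(4z^3 − 12z^2 + 40z − 120) + (12z^2 + 20z − 168)
  4z^3 − 12z^2 + 40z − 120 = ((1/3)z − 14/9)(12z^2 + 20z − 168) + ((1144/9)z − 1144/3)
  12z^2 + 20z − 168 = ((27/286)z + 63/143)((1144/9)z − 1144/3) + (0)
Last nonzero remainder: (1144/9)z − 1144/3. Dividing through by 1144/9 gives the monic gcd z − 3.
Cancel z − 3 from numerator and denominator to get the reduced form.

(−z^2 + 3z + 4)/(z^2 + 10)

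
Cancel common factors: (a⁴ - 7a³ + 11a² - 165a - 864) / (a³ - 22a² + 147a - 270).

(a³ + 2a² + 29a + 96)/(a² - 13a + 30)

Apply the Euclidean algorithm:
  a⁴ - 7a³ + 11a² - 165a - 864 = (a + 15)(a³ - 22a² + 147a - 270) + (194a² - 2100a + 3186)
  a³ - 22a² + 147a - 270 = ((1/194)a - 542/9409)(194a² - 2100a + 3186) + ((90402/9409)a - 813618/9409)
  194a² - 2100a + 3186 = ((912673/45201)a - 555131/15067)((90402/9409)a - 813618/9409) + (0)
Last nonzero remainder: (90402/9409)a - 813618/9409. Dividing through by 90402/9409 gives the monic gcd a - 9.
Cancel a - 9 from numerator and denominator to get the reduced form.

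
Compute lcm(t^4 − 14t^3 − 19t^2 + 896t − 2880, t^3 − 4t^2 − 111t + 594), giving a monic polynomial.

t^6 − 9t^5 − 155t^4 + 1725t^3 + 2854t^2 − 73536t + 190080

Repeated division with remainder:
  t^4 − 14t^3 − 19t^2 + 896t − 2880 = (t − 10)(t^3 − 4t^2 − 111t + 594) + (52t^2 − 808t + 3060)
  t^3 − 4t^2 − 111t + 594 = ((1/52)t + 75/338)(52t^2 − 808t + 3060) + ((1596/169)t − 14364/169)
  52t^2 − 808t + 3060 = ((2197/399)t − 14365/399)((1596/169)t − 14364/169) + (0)
Last nonzero remainder: (1596/169)t − 14364/169. Dividing through by 1596/169 gives the monic gcd t − 9.
Then lcm(f, g) = f·g / gcd(f, g); expanding and making the result monic gives the answer.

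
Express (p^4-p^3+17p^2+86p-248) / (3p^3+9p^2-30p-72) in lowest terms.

(p^3-5p^2+37p-62)/(3p^2-3p-18)

Repeated division with remainder:
  p^4-p^3+17p^2+86p-248 = ((1/3)p-4/3)(3p^3+9p^2-30p-72) + (39p^2+70p-344)
  3p^3+9p^2-30p-72 = ((1/13)p+47/507)(39p^2+70p-344) + (-(5084/507)p-20336/507)
  39p^2+70p-344 = (-(19773/5084)p+21801/2542)(-(5084/507)p-20336/507) + (0)
Last nonzero remainder: -(5084/507)p-20336/507. Dividing through by -5084/507 gives the monic gcd p+4.
Cancel p+4 from numerator and denominator to get the reduced form.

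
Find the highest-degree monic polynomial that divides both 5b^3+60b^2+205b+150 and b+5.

Euclidean algorithm in ℚ[b]:
  5b^3+60b^2+205b+150 = (5b^2+35b+30)(b+5) + (0)
The last nonzero remainder b+5 is already monic.

b+5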